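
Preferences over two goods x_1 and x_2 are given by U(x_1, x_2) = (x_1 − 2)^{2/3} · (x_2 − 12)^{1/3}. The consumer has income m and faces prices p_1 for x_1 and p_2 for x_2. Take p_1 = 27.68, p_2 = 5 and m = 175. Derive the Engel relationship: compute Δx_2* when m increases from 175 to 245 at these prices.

MRS = 2·(x_2−12)/(x_1−2). Tangency with p_1/p_2 gives x_2−12 = (1/2)·(p_1/p_2)·(x_1−2).
After buying the subsistence bundle (2, 12), a share 2/3 of the remaining income goes to x_1: x_1* = 2 + 2/3·(m − 2p_1 − 12p_2)/p_1.
Discretionary income = 175 − 2·27.68 − 12·5 = 59.64; x_2* = 12 + 1/3·59.64/5 = 15.976.
At m' = 245: x_2* = 20.6427. Change: 20.6427 − 15.976 = 4.6667.

Δx_2* = 4.6667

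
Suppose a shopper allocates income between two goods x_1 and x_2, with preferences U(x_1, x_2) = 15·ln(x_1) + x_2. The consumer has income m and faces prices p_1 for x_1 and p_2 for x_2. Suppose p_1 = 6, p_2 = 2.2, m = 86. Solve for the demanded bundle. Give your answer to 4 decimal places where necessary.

x_1* = 5.5, x_2* = 24.0909

Set MRS = p_1/p_2: (15/x_1)/1 = p_1/p_2.
So x_1*(p_1,p_2) = 15·p_2/p_1, independent of income; and x_2* = (m − 15·p_2)/p_2.
At the given prices: x_1* = 15·2.2/6 = 5.5, and x_2* = 24.0909.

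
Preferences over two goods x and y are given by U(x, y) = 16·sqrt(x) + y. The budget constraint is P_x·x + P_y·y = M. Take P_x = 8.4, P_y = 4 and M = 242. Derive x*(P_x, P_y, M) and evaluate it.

MU_x = 8/√x, MU_y = 1. Tangency: 8/√x = P_x/P_y.
Thus x* = (8·P_y/P_x)² — independent of M — with the rest of income spent on y.
Plugging in: x* = (8·4/8.4)² = 14.5125.

x* = 14.5125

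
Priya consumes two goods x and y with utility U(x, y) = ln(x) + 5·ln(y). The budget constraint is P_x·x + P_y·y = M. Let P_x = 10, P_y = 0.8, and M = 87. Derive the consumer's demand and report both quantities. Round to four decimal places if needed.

x* = 1.45, y* = 90.625

At P_x=10, P_y=0.8, M=87: x* = 1/6·87/10 = 1.45, y* = 90.625.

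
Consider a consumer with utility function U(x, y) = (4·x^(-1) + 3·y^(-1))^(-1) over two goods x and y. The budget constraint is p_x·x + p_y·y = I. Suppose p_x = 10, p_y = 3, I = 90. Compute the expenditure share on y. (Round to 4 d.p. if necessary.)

share on y = 0.3217

MRS = MU_x/MU_y = (4/3)·(y/x)^(2). Set equal to p_x/p_y.
Hence y/x = ((3/4)·p_x/p_y)^(1/(2)), i.e. raised to the 0.5 power.
Substitute y = (y/x)·x into the budget: x* = I/(p_x + p_y·(y/x)).
Numerically y/x = 1.581139, so x* = 90/(10 + 3·1.581139) = 6.1044 and y* = 1.581139·6.1044 = 9.6519.
Expenditure on y: 3·9.6519 = 28.9558; share = 0.3217.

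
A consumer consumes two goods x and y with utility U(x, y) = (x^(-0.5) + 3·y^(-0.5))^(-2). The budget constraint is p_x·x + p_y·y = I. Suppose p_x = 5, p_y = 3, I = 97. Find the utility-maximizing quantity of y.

y* = 20.5946

With the ratio pinned down, the budget gives x* = I/(p_x + p_y·(y/x)) and y* = (y/x)·x*.
Numerically y/x = 2.924018, so x* = 97/(5 + 3·2.924018) = 7.0432 and y* = 2.924018·7.0432 = 20.5946.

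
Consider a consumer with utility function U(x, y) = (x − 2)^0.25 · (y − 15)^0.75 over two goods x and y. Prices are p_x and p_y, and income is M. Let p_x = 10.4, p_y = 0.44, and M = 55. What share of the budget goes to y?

share on y = 0.4964

Let x' = x−2, y' = y−15. MRS = (1/3)·y'/x' = p_x/p_y.
After buying the subsistence bundle (2, 15), a share 0.25 of the remaining income goes to x: x* = 2 + 0.25·(M − 2p_x − 15p_y)/p_x.
Discretionary income = 55 − 2·10.4 − 15·0.44 = 27.6; x* = 2 + 0.25·27.6/10.4 = 2.6635; y* = 15 + 0.75·27.6/0.44 = 62.0455.
Expenditure on y: 0.44·62.0455 = 27.3; share = 0.4964.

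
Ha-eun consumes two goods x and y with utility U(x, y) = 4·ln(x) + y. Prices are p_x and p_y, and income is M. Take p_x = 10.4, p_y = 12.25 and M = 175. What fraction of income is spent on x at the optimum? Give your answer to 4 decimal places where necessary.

Set MRS = p_x/p_y: (4/x)/1 = p_x/p_y.
So x*(p_x,p_y) = 4·p_y/p_x, independent of income; and y* = (M − 4·p_y)/p_y.
At the given prices: x* = 4·12.25/10.4 = 4.7115, and y* = 10.2857.
Expenditure on x: 10.4·4.7115 = 49; share = 0.28.

share on x = 0.28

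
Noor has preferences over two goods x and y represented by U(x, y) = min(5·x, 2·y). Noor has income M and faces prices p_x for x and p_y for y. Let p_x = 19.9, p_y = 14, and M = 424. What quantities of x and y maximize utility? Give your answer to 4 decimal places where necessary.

x* = 7.7231, y* = 19.3078

With perfect complements, no substitution: consume in ratio x:y = 2:5.
Budget: p_x·x + p_y·(5/2)·x = M, so (2·p_x + 5·p_y)·x = 2·M.
Demand: x*(p_x,p_y,M) = 2·M/(2·p_x + 5·p_y), y* = 5·M/(2·p_x + 5·p_y).
Here 2·19.9 + 5·14 = 109.8, giving x* = 7.7231 and y* = 19.3078.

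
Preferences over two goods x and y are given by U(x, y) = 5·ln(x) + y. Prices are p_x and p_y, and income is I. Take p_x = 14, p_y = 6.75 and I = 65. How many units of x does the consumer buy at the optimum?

Set MRS = p_x/p_y: (5/x)/1 = p_x/p_y.
So x*(p_x,p_y) = 5·p_y/p_x, independent of income; and y* = (I − 5·p_y)/p_y.
At the given prices: x* = 5·6.75/14 = 2.4107.

x* = 2.4107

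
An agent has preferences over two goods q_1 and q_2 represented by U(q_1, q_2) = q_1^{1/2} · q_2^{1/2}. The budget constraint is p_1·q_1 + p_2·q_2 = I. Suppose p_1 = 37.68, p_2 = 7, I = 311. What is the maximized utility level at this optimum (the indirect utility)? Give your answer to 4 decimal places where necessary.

V = 9.5747

MU_q_1/MU_q_2 = (0.5·q_2)/(0.5·q_1); tangency sets this equal to p_1/p_2.
So 0.5·p_2·q_2 = 0.5·p_1·q_1; combined with the budget, a share 0.5 of income goes to q_1.
Demand: q_1*(p_1,p_2,I) = 0.5·I/p_1 and q_2* = 0.5·I/p_2.
At p_1=37.68, p_2=7, I=311: q_1* = 0.5·311/37.68 = 4.1269, q_2* = 22.2143.
Utility at the optimum: U(4.1269, 22.2143) = 9.5747.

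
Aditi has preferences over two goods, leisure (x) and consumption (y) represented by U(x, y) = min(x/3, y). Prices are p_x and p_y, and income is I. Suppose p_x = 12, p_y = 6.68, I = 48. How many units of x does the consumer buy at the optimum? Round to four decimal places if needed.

Leontief preferences: the optimum is at the kink where x/3 = y/1, i.e. y = (1/3)·x.
Budget: p_x·x + p_y·(1/3)·x = I, so (3·p_x + p_y)·x = 3·I.
Demand: x*(p_x,p_y,I) = 3·I/(3·p_x + p_y), y* = I/(3·p_x + p_y).
Here 3·12 + 6.68 = 42.68, giving x* = 3.3739.

x* = 3.3739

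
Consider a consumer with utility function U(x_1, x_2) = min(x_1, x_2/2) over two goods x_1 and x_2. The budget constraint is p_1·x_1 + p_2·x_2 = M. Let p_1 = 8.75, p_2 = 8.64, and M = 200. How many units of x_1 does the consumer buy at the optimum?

x_1* = 7.6834

With perfect complements, no substitution: consume in ratio x_1:x_2 = 1:2.
Budget: p_1·x_1 + p_2·2·x_1 = M, so (p_1 + 2·p_2)·x_1 = M.
Demand: x_1*(p_1,p_2,M) = M/(p_1 + 2·p_2), x_2* = 2·M/(p_1 + 2·p_2).
Here 8.75 + 2·8.64 = 26.03, giving x_1* = 7.6834.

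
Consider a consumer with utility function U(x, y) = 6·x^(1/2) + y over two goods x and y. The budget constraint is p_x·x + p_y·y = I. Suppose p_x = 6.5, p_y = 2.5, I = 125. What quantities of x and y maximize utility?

Utility is quasi-linear in y; the FOC for x is 3/√x = p_x/p_y.
Solve: √x = 3·p_y/p_x, so x*(p_x,p_y) = (3·p_y/p_x)², and y* = (I − p_x·x*)/p_y.
Plugging in: x* = (3·2.5/6.5)² = 1.3314, y* = 46.5385.

x* = 1.3314, y* = 46.5385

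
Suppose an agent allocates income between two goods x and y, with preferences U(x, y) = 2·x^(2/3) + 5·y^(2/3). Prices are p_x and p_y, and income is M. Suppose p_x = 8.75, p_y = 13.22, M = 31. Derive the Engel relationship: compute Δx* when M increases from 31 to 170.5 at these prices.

From the CES first-order condition, (2/5)·(y/x)^(1/3) = p_x/p_y.
Solve for the ratio: y/x = [(5/2)·p_x/p_y]^(3).
With the ratio pinned down, the budget gives x* = M/(p_x + p_y·(y/x)) and y* = (y/x)·x*.
Numerically y/x = 4.530538, so x* = 31/(8.75 + 13.22·4.530538) = 0.4516.
At M' = 170.5: x* = 2.4838. Change: 2.4838 − 0.4516 = 2.0322.

Δx* = 2.0322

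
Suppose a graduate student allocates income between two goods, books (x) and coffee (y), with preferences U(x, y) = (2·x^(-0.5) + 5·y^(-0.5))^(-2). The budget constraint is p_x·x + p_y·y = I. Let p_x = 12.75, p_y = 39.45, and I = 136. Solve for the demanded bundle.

MRS = MU_x/MU_y = (2/5)·(y/x)^(1.5). Set equal to p_x/p_y.
Hence y/x = ((5/2)·p_x/p_y)^(1/(1.5)), i.e. raised to the 2/3 power.
Substitute y = (y/x)·x into the budget: x* = I/(p_x + p_y·(y/x)).
Numerically y/x = 0.867499, so x* = 136/(12.75 + 39.45·0.867499) = 2.8953 and y* = 0.867499·2.8953 = 2.5117.

x* = 2.8953, y* = 2.5117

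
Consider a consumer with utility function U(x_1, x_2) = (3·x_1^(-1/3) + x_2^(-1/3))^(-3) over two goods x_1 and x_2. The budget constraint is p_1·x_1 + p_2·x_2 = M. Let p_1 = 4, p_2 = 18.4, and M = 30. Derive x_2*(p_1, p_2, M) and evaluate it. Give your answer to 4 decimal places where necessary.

x_2* = 0.6378

MRS = MU_x_1/MU_x_2 = 3·(x_2/x_1)^(4/3). Set equal to p_1/p_2.
Solve for the ratio: x_2/x_1 = [(1/3)·p_1/p_2]^(0.75).
With the ratio pinned down, the budget gives x_1* = M/(p_1 + p_2·(x_2/x_1)) and x_2* = (x_2/x_1)·x_1*.
Numerically x_2/x_1 = 0.139666, so x_1* = 30/(4 + 18.4·0.139666) = 4.5663 and x_2* = 0.139666·4.5663 = 0.6378.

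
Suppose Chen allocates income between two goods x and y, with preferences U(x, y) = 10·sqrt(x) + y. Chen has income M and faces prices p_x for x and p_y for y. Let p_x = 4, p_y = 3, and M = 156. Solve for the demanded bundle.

x* = 14.0625, y* = 33.25

MU_x = 5/√x, MU_y = 1. Tangency: 5/√x = p_x/p_y.
Solve: √x = 5·p_y/p_x, so x*(p_x,p_y) = (5·p_y/p_x)², and y* = (M − p_x·x*)/p_y.
Plugging in: x* = (5·3/4)² = 14.0625, y* = 33.25.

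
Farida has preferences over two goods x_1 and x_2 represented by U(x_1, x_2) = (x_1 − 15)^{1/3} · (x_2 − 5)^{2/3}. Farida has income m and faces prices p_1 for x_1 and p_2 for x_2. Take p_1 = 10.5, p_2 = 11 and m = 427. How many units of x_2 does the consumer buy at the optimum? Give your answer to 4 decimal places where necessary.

Let x_1' = x_1−15, x_2' = x_2−5. MRS = (1/2)·x_2'/x_1' = p_1/p_2.
After buying the subsistence bundle (15, 5), a share 1/3 of the remaining income goes to x_1: x_1* = 15 + 1/3·(m − 15p_1 − 5p_2)/p_1.
Discretionary income = 427 − 15·10.5 − 5·11 = 214.5; x_2* = 5 + 2/3·214.5/11 = 18.

x_2* = 18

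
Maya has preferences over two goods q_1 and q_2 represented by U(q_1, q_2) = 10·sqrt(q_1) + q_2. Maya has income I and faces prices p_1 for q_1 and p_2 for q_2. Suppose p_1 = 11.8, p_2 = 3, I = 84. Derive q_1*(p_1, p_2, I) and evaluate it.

Solve: √q_1 = 5·p_2/p_1, so q_1*(p_1,p_2) = (5·p_2/p_1)², and q_2* = (I − p_1·q_1*)/p_2.
Plugging in: q_1* = (5·3/11.8)² = 1.6159.

q_1* = 1.6159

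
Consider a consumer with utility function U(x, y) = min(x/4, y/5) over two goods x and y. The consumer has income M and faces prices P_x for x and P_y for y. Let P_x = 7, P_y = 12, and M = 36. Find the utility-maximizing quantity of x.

x* = 1.6364

Leontief preferences: the optimum is at the kink where x/4 = y/5, i.e. y = (5/4)·x.
Budget: P_x·x + P_y·(5/4)·x = M, so (4·P_x + 5·P_y)·x = 4·M.
Demand: x*(P_x,P_y,M) = 4·M/(4·P_x + 5·P_y), y* = 5·M/(4·P_x + 5·P_y).
Here 4·7 + 5·12 = 88, giving x* = 1.6364.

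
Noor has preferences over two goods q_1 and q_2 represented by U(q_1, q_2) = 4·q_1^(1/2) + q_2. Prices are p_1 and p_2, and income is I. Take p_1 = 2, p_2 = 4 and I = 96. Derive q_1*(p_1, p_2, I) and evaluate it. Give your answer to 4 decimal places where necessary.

Utility is quasi-linear in q_2; the FOC for q_1 is 2/√q_1 = p_1/p_2.
Thus q_1* = (2·p_2/p_1)² — independent of I — with the rest of income spent on q_2.
Plugging in: q_1* = (2·4/2)² = 16.

q_1* = 16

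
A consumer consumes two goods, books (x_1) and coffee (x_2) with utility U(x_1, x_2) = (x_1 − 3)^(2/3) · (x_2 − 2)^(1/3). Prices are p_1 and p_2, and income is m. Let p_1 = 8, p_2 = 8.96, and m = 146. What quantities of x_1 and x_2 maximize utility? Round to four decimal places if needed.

After buying the subsistence bundle (3, 2), a share 2/3 of the remaining income goes to x_1: x_1* = 3 + 2/3·(m − 3p_1 − 2p_2)/p_1.
Discretionary income = 146 − 3·8 − 2·8.96 = 104.08; x_1* = 3 + 2/3·104.08/8 = 11.6733; x_2* = 2 + 1/3·104.08/8.96 = 5.872.

x_1* = 11.6733, x_2* = 5.872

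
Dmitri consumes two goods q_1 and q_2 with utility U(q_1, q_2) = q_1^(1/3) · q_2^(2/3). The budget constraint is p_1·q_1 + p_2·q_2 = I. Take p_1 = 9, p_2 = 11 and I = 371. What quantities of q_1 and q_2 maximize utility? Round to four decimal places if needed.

q_1* = 13.7407, q_2* = 22.4848

The MRS is (1/2)·q_2/q_1. Set MRS = p_1/p_2.
So 1/3·p_2·q_2 = 2/3·p_1·q_1; combined with the budget, a share 1/3 of income goes to q_1.
Demand: q_1*(p_1,p_2,I) = 1/3·I/p_1 and q_2* = 2/3·I/p_2.
At p_1=9, p_2=11, I=371: q_1* = 1/3·371/9 = 13.7407, q_2* = 22.4848.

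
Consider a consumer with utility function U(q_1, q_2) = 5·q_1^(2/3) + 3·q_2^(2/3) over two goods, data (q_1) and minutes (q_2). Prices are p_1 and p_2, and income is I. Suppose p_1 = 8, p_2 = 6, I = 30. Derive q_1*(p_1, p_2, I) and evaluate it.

MU_q_1 ∝ 5·q_1^(-1/3), MU_q_2 ∝ 3·q_2^(-1/3), so MRS = (5/3)·(q_2/q_1)^(1/3) = p_1/p_2.
Hence q_2/q_1 = ((3/5)·p_1/p_2)^(1/(1/3)), i.e. raised to the 3 power.
Substitute q_2 = (q_2/q_1)·q_1 into the budget: q_1* = I/(p_1 + p_2·(q_2/q_1)).
Numerically q_2/q_1 = 0.512, so q_1* = 30/(8 + 6·0.512) = 2.7095.

q_1* = 2.7095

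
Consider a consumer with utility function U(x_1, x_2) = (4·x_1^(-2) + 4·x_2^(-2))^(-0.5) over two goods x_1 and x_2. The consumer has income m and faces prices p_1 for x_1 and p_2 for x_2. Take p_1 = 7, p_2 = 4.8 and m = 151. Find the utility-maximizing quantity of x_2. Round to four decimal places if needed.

x_2* = 13.7614

From the CES first-order condition, (x_2/x_1)^(3) = p_1/p_2.
Solve for the ratio: x_2/x_1 = [p_1/p_2]^(1/3).
With the ratio pinned down, the budget gives x_1* = m/(p_1 + p_2·(x_2/x_1)) and x_2* = (x_2/x_1)·x_1*.
Numerically x_2/x_1 = 1.134015, so x_1* = 151/(7 + 4.8·1.134015) = 12.1351 and x_2* = 1.134015·12.1351 = 13.7614.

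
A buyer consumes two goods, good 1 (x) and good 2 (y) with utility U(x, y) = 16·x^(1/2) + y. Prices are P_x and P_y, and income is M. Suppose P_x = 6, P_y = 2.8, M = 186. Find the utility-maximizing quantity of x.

x* = 13.9378

Utility is quasi-linear in y; the FOC for x is 8/√x = P_x/P_y.
Solve: √x = 8·P_y/P_x, so x*(P_x,P_y) = (8·P_y/P_x)², and y* = (M − P_x·x*)/P_y.
Plugging in: x* = (8·2.8/6)² = 13.9378.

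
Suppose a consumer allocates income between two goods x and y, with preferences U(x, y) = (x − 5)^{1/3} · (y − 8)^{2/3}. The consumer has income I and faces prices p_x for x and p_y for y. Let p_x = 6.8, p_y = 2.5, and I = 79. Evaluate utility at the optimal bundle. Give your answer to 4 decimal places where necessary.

MRS = (1/2)·(y−8)/(x−5). Tangency with p_x/p_y gives y−8 = 2·(p_x/p_y)·(x−5).
Substituting into the budget: x* = 5 + 1/3·(I − 5·p_x − 8·p_y)/p_x, and y* = 8 + 2/3·(…)/p_y.
Discretionary income = 79 − 5·6.8 − 8·2.5 = 25; x* = 5 + 1/3·25/6.8 = 6.2255; y* = 8 + 2/3·25/2.5 = 14.6667.
Utility at the optimum: U(6.2255, 14.6667) = 3.7906.

V = 3.7906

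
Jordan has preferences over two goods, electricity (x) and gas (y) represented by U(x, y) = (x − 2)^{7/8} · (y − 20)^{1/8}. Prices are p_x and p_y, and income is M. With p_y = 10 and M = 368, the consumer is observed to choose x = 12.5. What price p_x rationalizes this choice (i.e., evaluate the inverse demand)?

This is Cobb-Douglas in (x−2, y−20): tangency gives 0.875·p_y·(y−20) = 0.125·p_x·(x−2).
After buying the subsistence bundle (2, 20), a share 0.875 of the remaining income goes to x: x* = 2 + 0.875·(M − 2p_x − 20p_y)/p_x.
Set x* = 12.5 in the demand function and solve for p_x: p_x = 12.

p_x = 12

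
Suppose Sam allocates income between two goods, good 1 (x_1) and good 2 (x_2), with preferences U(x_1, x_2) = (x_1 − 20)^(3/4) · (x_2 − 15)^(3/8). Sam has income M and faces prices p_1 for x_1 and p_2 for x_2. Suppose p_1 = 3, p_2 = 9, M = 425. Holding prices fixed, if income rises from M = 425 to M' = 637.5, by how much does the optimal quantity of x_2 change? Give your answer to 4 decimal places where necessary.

MRS = 2·(x_2−15)/(x_1−20). Tangency with p_1/p_2 gives x_2−15 = (1/2)·(p_1/p_2)·(x_1−20).
Substituting into the budget: x_1* = 20 + 2/3·(M − 20·p_1 − 15·p_2)/p_1, and x_2* = 15 + 1/3·(…)/p_2.
Discretionary income = 425 − 20·3 − 15·9 = 230; x_2* = 15 + 1/3·230/9 = 23.5185.
At M' = 637.5: x_2* = 31.3889. Change: 31.3889 − 23.5185 = 7.8704.

Δx_2* = 7.8704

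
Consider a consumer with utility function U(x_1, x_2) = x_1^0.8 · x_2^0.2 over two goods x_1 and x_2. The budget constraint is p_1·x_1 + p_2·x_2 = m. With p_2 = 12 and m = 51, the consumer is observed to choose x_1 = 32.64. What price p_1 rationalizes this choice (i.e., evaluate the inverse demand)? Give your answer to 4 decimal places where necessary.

p_1 = 1.25

Tangency: MRS = 4·x_2/x_1 = p_1/p_2.
Rearranging, p_2·x_2 = (1/4)·p_1·x_1. Substituting into the budget gives p_1·x_1·(1 + (1/4)) = m.
Demand: x_1*(p_1,p_2,m) = 0.8·m/p_1 and x_2* = 0.2·m/p_2.
Set x_1* = 32.64 in the demand function and solve for p_1: p_1 = 1.25.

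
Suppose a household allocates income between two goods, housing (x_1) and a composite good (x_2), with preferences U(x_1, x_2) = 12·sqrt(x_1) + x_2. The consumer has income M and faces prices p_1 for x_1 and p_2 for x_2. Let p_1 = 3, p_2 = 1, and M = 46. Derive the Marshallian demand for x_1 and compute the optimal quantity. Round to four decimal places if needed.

Set MRS = p_1/p_2: 6·x_1^(−1/2) = p_1/p_2.
Solve: √x_1 = 6·p_2/p_1, so x_1*(p_1,p_2) = (6·p_2/p_1)², and x_2* = (M − p_1·x_1*)/p_2.
Plugging in: x_1* = (6·1/3)² = 4.

x_1* = 4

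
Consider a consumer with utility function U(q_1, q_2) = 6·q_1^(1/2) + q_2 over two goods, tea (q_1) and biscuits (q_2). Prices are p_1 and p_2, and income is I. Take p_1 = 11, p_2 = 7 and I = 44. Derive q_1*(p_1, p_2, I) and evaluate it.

Set MRS = p_1/p_2: 3·q_1^(−1/2) = p_1/p_2.
Thus q_1* = (3·p_2/p_1)² — independent of I — with the rest of income spent on q_2.
Plugging in: q_1* = (3·7/11)² = 3.6446.

q_1* = 3.6446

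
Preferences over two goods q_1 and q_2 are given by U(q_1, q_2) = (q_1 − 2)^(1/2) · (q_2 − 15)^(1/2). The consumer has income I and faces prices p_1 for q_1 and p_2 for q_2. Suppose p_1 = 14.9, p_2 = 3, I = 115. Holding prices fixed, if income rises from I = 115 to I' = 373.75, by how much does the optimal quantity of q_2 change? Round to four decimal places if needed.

Δq_2* = 43.125

This is Cobb-Douglas in (q_1−2, q_2−15): tangency gives 0.5·p_2·(q_2−15) = 0.5·p_1·(q_1−2).
After buying the subsistence bundle (2, 15), a share 0.5 of the remaining income goes to q_1: q_1* = 2 + 0.5·(I − 2p_1 − 15p_2)/p_1.
Discretionary income = 115 − 2·14.9 − 15·3 = 40.2; q_2* = 15 + 0.5·40.2/3 = 21.7.
At I' = 373.75: q_2* = 64.825. Change: 64.825 − 21.7 = 43.125.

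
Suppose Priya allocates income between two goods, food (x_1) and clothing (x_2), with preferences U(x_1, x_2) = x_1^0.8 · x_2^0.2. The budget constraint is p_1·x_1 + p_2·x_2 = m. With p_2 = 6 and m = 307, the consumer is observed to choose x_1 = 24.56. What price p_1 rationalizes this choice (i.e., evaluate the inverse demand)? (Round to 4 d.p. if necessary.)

p_1 = 10

The MRS is 4·x_2/x_1. Set MRS = p_1/p_2.
Rearranging, p_2·x_2 = (1/4)·p_1·x_1. Substituting into the budget gives p_1·x_1·(1 + (1/4)) = m.
Demand: x_1*(p_1,p_2,m) = 0.8·m/p_1 and x_2* = 0.2·m/p_2.
Set x_1* = 24.56 in the demand function and solve for p_1: p_1 = 10.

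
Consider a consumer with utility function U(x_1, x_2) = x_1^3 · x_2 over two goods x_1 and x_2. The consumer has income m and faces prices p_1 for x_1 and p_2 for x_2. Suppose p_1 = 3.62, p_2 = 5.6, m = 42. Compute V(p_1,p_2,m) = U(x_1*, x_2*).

V = 1235.3989

Tangency: MRS = 3·x_2/x_1 = p_1/p_2.
So 3·p_2·x_2 = p_1·x_1; combined with the budget, a share 0.75 of income goes to x_1.
Demand: x_1*(p_1,p_2,m) = 0.75·m/p_1 and x_2* = 0.25·m/p_2.
At p_1=3.62, p_2=5.6, m=42: x_1* = 0.75·42/3.62 = 8.7017, x_2* = 1.875.
Utility at the optimum: U(8.7017, 1.875) = 1235.3989.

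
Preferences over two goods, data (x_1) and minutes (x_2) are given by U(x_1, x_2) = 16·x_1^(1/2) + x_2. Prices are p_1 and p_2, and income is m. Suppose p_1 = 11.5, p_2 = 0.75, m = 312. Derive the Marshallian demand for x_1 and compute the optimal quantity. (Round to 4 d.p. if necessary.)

Set MRS = p_1/p_2: 8·x_1^(−1/2) = p_1/p_2.
Solve: √x_1 = 8·p_2/p_1, so x_1*(p_1,p_2) = (8·p_2/p_1)², and x_2* = (m − p_1·x_1*)/p_2.
Plugging in: x_1* = (8·0.75/11.5)² = 0.2722.

x_1* = 0.2722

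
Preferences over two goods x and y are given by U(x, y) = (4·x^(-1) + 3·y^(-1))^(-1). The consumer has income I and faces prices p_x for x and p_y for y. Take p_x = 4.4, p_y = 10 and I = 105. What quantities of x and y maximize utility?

x* = 10.3504, y* = 5.9458

MU_x ∝ 4·x^(-2), MU_y ∝ 3·y^(-2), so MRS = (4/3)·(y/x)^(2) = p_x/p_y.
Solve for the ratio: y/x = [(3/4)·p_x/p_y]^(0.5).
Substitute y = (y/x)·x into the budget: x* = I/(p_x + p_y·(y/x)).
Numerically y/x = 0.574456, so x* = 105/(4.4 + 10·0.574456) = 10.3504 and y* = 0.574456·10.3504 = 5.9458.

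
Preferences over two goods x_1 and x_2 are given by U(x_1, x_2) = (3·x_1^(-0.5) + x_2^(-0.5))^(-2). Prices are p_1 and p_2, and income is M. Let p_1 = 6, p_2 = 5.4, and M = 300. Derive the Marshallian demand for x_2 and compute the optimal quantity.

From the CES first-order condition, 3·(x_2/x_1)^(1.5) = p_1/p_2.
Solve for the ratio: x_2/x_1 = [(1/3)·p_1/p_2]^(2/3).
With the ratio pinned down, the budget gives x_1* = M/(p_1 + p_2·(x_2/x_1)) and x_2* = (x_2/x_1)·x_1*.
Numerically x_2/x_1 = 0.515732, so x_1* = 300/(6 + 5.4·0.515732) = 34.1493 and x_2* = 0.515732·34.1493 = 17.6119.

x_2* = 17.6119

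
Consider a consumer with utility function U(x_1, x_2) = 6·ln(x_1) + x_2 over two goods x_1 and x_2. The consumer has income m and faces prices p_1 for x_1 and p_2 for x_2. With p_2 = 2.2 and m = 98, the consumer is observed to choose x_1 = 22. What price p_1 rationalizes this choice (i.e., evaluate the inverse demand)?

Set MRS = p_1/p_2: (6/x_1)/1 = p_1/p_2.
So x_1*(p_1,p_2) = 6·p_2/p_1, independent of income; and x_2* = (m − 6·p_2)/p_2.
Set x_1* = 22 in the demand function and solve for p_1: p_1 = 0.6.

p_1 = 0.6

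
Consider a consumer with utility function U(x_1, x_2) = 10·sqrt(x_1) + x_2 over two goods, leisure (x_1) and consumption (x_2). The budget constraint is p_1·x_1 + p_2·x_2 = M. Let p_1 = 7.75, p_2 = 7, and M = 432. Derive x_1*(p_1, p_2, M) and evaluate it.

x_1* = 20.3954

Set MRS = p_1/p_2: 5·x_1^(−1/2) = p_1/p_2.
Thus x_1* = (5·p_2/p_1)² — independent of M — with the rest of income spent on x_2.
Plugging in: x_1* = (5·7/7.75)² = 20.3954.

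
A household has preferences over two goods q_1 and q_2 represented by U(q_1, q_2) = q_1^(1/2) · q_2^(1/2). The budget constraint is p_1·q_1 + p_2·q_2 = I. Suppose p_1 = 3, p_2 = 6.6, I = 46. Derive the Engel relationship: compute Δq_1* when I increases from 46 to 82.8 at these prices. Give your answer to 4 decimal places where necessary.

Δq_1* = 6.1333

Tangency: MRS = q_2/q_1 = p_1/p_2.
Rearranging, p_2·q_2 = p_1·q_1. Substituting into the budget gives p_1·q_1·(1 + 1) = I.
Demand: q_1*(p_1,p_2,I) = 0.5·I/p_1 and q_2* = 0.5·I/p_2.
At p_1=3, p_2=6.6, I=46: q_1* = 0.5·46/3 = 7.6667.
At I' = 82.8: q_1* = 13.8. Change: 13.8 − 7.6667 = 6.1333.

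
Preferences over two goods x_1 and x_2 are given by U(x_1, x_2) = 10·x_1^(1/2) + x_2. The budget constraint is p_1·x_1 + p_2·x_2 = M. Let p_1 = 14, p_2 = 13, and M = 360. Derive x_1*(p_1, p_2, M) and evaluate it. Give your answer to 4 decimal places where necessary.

x_1* = 21.5561

Set MRS = p_1/p_2: 5·x_1^(−1/2) = p_1/p_2.
Solve: √x_1 = 5·p_2/p_1, so x_1*(p_1,p_2) = (5·p_2/p_1)², and x_2* = (M − p_1·x_1*)/p_2.
Plugging in: x_1* = (5·13/14)² = 21.5561.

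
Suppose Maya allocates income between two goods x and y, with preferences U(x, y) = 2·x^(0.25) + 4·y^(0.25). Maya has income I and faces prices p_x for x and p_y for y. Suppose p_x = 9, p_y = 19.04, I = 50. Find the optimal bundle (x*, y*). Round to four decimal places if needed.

x* = 1.875, y* = 1.7397

MU_x ∝ 2·x^(-0.75), MU_y ∝ 4·y^(-0.75), so MRS = (1/2)·(y/x)^(0.75) = p_x/p_y.
Solve for the ratio: y/x = [2·p_x/p_y]^(4/3).
With the ratio pinned down, the budget gives x* = I/(p_x + p_y·(y/x)) and y* = (y/x)·x*.
Numerically y/x = 0.927842, so x* = 50/(9 + 19.04·0.927842) = 1.875 and y* = 0.927842·1.875 = 1.7397.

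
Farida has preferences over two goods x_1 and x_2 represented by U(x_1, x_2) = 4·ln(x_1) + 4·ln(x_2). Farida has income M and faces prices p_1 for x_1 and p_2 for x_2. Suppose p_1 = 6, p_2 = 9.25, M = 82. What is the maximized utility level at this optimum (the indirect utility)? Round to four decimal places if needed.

V = 13.643

MU_x_1/MU_x_2 = (4·x_2)/(4·x_1); tangency sets this equal to p_1/p_2.
Rearranging, p_2·x_2 = p_1·x_1. Substituting into the budget gives p_1·x_1·(1 + 1) = M.
Demand: x_1*(p_1,p_2,M) = 0.5·M/p_1 and x_2* = 0.5·M/p_2.
At p_1=6, p_2=9.25, M=82: x_1* = 0.5·82/6 = 6.8333, x_2* = 4.4324.
Utility at the optimum: U(6.8333, 4.4324) = 13.643.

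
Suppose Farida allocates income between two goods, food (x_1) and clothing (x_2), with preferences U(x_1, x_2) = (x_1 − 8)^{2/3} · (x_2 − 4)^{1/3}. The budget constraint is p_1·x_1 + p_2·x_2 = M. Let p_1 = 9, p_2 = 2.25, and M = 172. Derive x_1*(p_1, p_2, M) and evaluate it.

Let x_1' = x_1−8, x_2' = x_2−4. MRS = 2·x_2'/x_1' = p_1/p_2.
Substituting into the budget: x_1* = 8 + 2/3·(M − 8·p_1 − 4·p_2)/p_1, and x_2* = 4 + 1/3·(…)/p_2.
Discretionary income = 172 − 8·9 − 4·2.25 = 91; x_1* = 8 + 2/3·91/9 = 14.7407.

x_1* = 14.7407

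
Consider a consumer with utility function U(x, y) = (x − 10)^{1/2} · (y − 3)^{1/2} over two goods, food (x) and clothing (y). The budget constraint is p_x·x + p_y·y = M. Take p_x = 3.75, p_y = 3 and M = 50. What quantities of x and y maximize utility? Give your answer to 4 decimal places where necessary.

Let x' = x−10, y' = y−3. MRS = y'/x' = p_x/p_y.
Substituting into the budget: x* = 10 + 0.5·(M − 10·p_x − 3·p_y)/p_x, and y* = 3 + 0.5·(…)/p_y.
Discretionary income = 50 − 10·3.75 − 3·3 = 3.5; x* = 10 + 0.5·3.5/3.75 = 10.4667; y* = 3 + 0.5·3.5/3 = 3.5833.

x* = 10.4667, y* = 3.5833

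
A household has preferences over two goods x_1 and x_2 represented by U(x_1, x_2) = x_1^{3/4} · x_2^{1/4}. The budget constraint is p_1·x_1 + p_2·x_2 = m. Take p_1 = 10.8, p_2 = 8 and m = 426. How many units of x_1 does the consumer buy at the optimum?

x_1* = 29.5833

MU_x_1/MU_x_2 = (0.75·x_2)/(0.25·x_1); tangency sets this equal to p_1/p_2.
Rearranging, p_2·x_2 = (1/3)·p_1·x_1. Substituting into the budget gives p_1·x_1·(1 + (1/3)) = m.
Demand: x_1*(p_1,p_2,m) = 0.75·m/p_1 and x_2* = 0.25·m/p_2.
At p_1=10.8, p_2=8, m=426: x_1* = 0.75·426/10.8 = 29.5833.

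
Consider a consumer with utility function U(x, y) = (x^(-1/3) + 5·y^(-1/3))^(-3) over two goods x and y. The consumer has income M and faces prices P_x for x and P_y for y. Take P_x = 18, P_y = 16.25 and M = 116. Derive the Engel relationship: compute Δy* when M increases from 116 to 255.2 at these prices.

Δy* = 6.555

Substitute y = (y/x)·x into the budget: x* = M/(P_x + P_y·(y/x)).
Numerically y/x = 3.610288, so x* = 116/(18 + 16.25·3.610288) = 1.513 and y* = 3.610288·1.513 = 5.4625.
At M' = 255.2: y* = 12.0175. Change: 12.0175 − 5.4625 = 6.555.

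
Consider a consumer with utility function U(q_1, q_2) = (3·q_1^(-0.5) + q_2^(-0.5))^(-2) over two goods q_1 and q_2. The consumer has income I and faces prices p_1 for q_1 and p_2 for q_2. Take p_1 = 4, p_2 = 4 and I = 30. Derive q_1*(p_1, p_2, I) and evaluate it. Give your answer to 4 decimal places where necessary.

From the CES first-order condition, 3·(q_2/q_1)^(1.5) = p_1/p_2.
Hence q_2/q_1 = ((1/3)·p_1/p_2)^(1/(1.5)), i.e. raised to the 2/3 power.
Substitute q_2 = (q_2/q_1)·q_1 into the budget: q_1* = I/(p_1 + p_2·(q_2/q_1)).
Numerically q_2/q_1 = 0.48075, so q_1* = 30/(4 + 4·0.48075) = 5.065.

q_1* = 5.065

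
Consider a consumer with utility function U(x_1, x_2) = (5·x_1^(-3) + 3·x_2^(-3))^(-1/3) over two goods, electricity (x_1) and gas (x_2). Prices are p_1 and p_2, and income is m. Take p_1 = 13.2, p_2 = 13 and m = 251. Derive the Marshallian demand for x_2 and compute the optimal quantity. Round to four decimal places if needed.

Substitute x_2 = (x_2/x_1)·x_1 into the budget: x_1* = m/(p_1 + p_2·(x_2/x_1)).
Numerically x_2/x_1 = 0.883477, so x_1* = 251/(13.2 + 13·0.883477) = 10.168 and x_2* = 0.883477·10.168 = 8.9832.

x_2* = 8.9832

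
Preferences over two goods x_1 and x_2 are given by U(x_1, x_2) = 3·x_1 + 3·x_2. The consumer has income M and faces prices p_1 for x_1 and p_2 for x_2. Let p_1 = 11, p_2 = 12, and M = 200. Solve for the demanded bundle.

Linear utility — the consumer picks whichever good has higher MU/price: 3/11 = 0.2727 vs 3/12 = 0.25.
x_1 gives more utility per dollar, so spend all income on x_1: x_1* = M/p_1, x_2* = 0.
Numerically: x_1* = 18.1818, x_2* = 0.

x_1* = 18.1818, x_2* = 0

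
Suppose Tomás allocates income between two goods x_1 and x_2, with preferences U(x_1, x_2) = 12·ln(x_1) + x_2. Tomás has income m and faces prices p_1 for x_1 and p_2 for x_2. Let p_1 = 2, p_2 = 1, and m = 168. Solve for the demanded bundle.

At the given prices: x_1* = 12·1/2 = 6, and x_2* = 156.

x_1* = 6, x_2* = 156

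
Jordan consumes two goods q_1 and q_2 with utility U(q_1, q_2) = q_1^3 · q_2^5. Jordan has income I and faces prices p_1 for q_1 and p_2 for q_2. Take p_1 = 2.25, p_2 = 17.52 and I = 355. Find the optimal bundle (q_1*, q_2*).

The MRS is (3/5)·q_2/q_1. Set MRS = p_1/p_2.
So 3·p_2·q_2 = 5·p_1·q_1; combined with the budget, a share 0.375 of income goes to q_1.
Demand: q_1*(p_1,p_2,I) = 0.375·I/p_1 and q_2* = 0.625·I/p_2.
At p_1=2.25, p_2=17.52, I=355: q_1* = 0.375·355/2.25 = 59.1667, q_2* = 12.6641.

q_1* = 59.1667, q_2* = 12.6641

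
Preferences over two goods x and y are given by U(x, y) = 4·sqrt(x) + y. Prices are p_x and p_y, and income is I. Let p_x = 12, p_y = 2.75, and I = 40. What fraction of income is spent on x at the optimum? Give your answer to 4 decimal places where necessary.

Solve: √x = 2·p_y/p_x, so x*(p_x,p_y) = (2·p_y/p_x)², and y* = (I − p_x·x*)/p_y.
Plugging in: x* = (2·2.75/12)² = 0.2101, y* = 13.6288.
Expenditure on x: 12·0.2101 = 2.5208; share = 0.063.

share on x = 0.063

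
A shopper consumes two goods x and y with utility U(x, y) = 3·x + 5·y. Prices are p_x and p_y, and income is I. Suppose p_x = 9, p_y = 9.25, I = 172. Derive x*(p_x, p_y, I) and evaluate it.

x* = 0

Linear utility — the consumer picks whichever good has higher MU/price: 3/9 = 0.3333 vs 5/9.25 = 0.5405.
y gives more utility per dollar, so spend all income on y: y* = I/p_y, x* = 0.
Numerically: x* = 0, y* = 18.5946.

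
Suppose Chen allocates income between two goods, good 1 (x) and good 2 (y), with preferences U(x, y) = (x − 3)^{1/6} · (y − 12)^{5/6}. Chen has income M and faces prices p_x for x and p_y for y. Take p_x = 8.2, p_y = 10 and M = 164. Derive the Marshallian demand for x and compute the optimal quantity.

This is Cobb-Douglas in (x−3, y−12): tangency gives 1/6·p_y·(y−12) = 5/6·p_x·(x−3).
Substituting into the budget: x* = 3 + 1/6·(M − 3·p_x − 12·p_y)/p_x, and y* = 12 + 5/6·(…)/p_y.
Discretionary income = 164 − 3·8.2 − 12·10 = 19.4; x* = 3 + 1/6·19.4/8.2 = 3.3943.

x* = 3.3943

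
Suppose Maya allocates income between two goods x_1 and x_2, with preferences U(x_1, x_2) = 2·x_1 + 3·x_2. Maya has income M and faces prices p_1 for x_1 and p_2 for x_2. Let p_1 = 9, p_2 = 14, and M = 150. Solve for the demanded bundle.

Perfect substitutes: compare marginal utility per dollar. 2/p_1 vs 3/p_2 → 0.2222 vs 0.2143.
x_1 gives more utility per dollar, so spend all income on x_1: x_1* = M/p_1, x_2* = 0.
Numerically: x_1* = 16.6667, x_2* = 0.

x_1* = 16.6667, x_2* = 0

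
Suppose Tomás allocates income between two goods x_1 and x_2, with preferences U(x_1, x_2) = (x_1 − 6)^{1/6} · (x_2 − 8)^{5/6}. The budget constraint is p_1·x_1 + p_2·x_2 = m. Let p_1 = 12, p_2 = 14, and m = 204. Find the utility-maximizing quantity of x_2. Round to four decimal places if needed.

After buying the subsistence bundle (6, 8), a share 1/6 of the remaining income goes to x_1: x_1* = 6 + 1/6·(m − 6p_1 − 8p_2)/p_1.
Discretionary income = 204 − 6·12 − 8·14 = 20; x_2* = 8 + 5/6·20/14 = 9.1905.

x_2* = 9.1905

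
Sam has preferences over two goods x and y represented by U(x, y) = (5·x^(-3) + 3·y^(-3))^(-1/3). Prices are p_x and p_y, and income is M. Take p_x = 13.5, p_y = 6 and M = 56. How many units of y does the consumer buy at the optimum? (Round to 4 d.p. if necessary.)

MU_x ∝ 5·x^(-4), MU_y ∝ 3·y^(-4), so MRS = (5/3)·(y/x)^(4) = p_x/p_y.
Hence y/x = ((3/5)·p_x/p_y)^(1/(4)), i.e. raised to the 0.25 power.
Substitute y = (y/x)·x into the budget: x* = M/(p_x + p_y·(y/x)).
Numerically y/x = 1.077912, so x* = 56/(13.5 + 6·1.077912) = 2.8046 and y* = 1.077912·2.8046 = 3.0231.

y* = 3.0231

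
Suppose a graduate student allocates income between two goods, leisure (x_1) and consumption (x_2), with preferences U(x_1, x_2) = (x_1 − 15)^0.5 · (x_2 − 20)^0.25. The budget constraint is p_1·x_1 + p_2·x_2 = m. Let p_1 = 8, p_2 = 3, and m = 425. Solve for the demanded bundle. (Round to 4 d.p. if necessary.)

MRS = 2·(x_2−20)/(x_1−15). Tangency with p_1/p_2 gives x_2−20 = (1/2)·(p_1/p_2)·(x_1−15).
After buying the subsistence bundle (15, 20), a share 2/3 of the remaining income goes to x_1: x_1* = 15 + 2/3·(m − 15p_1 − 20p_2)/p_1.
Discretionary income = 425 − 15·8 − 20·3 = 245; x_1* = 15 + 2/3·245/8 = 35.4167; x_2* = 20 + 1/3·245/3 = 47.2222.

x_1* = 35.4167, x_2* = 47.2222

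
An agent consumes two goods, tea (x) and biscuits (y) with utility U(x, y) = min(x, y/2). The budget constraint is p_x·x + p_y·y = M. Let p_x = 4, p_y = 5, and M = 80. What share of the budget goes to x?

share on x = 0.2857

Leontief preferences: the optimum is at the kink where x/1 = y/2, i.e. y = 2·x.
Budget: p_x·x + p_y·2·x = M, so (p_x + 2·p_y)·x = M.
Demand: x*(p_x,p_y,M) = M/(p_x + 2·p_y), y* = 2·M/(p_x + 2·p_y).
Here 4 + 2·5 = 14, giving x* = 5.7143 and y* = 11.4286.
Expenditure on x: 4·5.7143 = 22.8571; share = 0.2857.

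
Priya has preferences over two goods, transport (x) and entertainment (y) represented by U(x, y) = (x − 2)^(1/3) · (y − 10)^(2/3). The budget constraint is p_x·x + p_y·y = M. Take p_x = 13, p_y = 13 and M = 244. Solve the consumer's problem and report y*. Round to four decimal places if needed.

MRS = (1/2)·(y−10)/(x−2). Tangency with p_x/p_y gives y−10 = 2·(p_x/p_y)·(x−2).
After buying the subsistence bundle (2, 10), a share 1/3 of the remaining income goes to x: x* = 2 + 1/3·(M − 2p_x − 10p_y)/p_x.
Discretionary income = 244 − 2·13 − 10·13 = 88; y* = 10 + 2/3·88/13 = 14.5128.

y* = 14.5128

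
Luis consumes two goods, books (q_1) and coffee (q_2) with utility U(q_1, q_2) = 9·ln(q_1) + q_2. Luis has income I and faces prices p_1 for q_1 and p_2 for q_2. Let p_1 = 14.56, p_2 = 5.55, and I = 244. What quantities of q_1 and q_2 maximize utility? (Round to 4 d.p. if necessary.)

q_1* = 3.4306, q_2* = 34.964

MU_q_1 = 9/q_1, MU_q_2 = 1. Tangency: 9/q_1 = p_1/p_2.
So q_1*(p_1,p_2) = 9·p_2/p_1, independent of income; and q_2* = (I − 9·p_2)/p_2.
At the given prices: q_1* = 9·5.55/14.56 = 3.4306, and q_2* = 34.964.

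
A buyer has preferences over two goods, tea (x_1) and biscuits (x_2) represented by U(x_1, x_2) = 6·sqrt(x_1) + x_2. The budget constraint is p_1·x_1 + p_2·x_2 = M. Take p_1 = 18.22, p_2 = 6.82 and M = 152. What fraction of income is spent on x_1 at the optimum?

share on x_1 = 0.1512

Set MRS = p_1/p_2: 3·x_1^(−1/2) = p_1/p_2.
Solve: √x_1 = 3·p_2/p_1, so x_1*(p_1,p_2) = (3·p_2/p_1)², and x_2* = (M − p_1·x_1*)/p_2.
Plugging in: x_1* = (3·6.82/18.22)² = 1.261, x_2* = 18.9186.
Expenditure on x_1: 18.22·1.261 = 22.9754; share = 0.1512.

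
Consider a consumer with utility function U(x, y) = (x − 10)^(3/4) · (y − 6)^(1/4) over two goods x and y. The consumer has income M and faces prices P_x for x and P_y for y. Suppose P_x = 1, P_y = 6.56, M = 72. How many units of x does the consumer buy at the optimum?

Let x' = x−10, y' = y−6. MRS = 3·y'/x' = P_x/P_y.
After buying the subsistence bundle (10, 6), a share 0.75 of the remaining income goes to x: x* = 10 + 0.75·(M − 10P_x − 6P_y)/P_x.
Discretionary income = 72 − 10·1 − 6·6.56 = 22.64; x* = 10 + 0.75·22.64/1 = 26.98.

x* = 26.98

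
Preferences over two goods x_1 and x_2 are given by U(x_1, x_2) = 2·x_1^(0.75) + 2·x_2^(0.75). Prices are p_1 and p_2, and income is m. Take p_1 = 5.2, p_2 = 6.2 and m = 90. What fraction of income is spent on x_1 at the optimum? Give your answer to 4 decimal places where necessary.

MU_x_1 ∝ 2·x_1^(-0.25), MU_x_2 ∝ 2·x_2^(-0.25), so MRS = (x_2/x_1)^(0.25) = p_1/p_2.
Solve for the ratio: x_2/x_1 = [p_1/p_2]^(4).
Substitute x_2 = (x_2/x_1)·x_1 into the budget: x_1* = m/(p_1 + p_2·(x_2/x_1)).
Numerically x_2/x_1 = 0.494819, so x_1* = 90/(5.2 + 6.2·0.494819) = 10.8855 and x_2* = 0.494819·10.8855 = 5.3864.
Expenditure on x_1: 5.2·10.8855 = 56.6046; share = 0.6289.

share on x_1 = 0.6289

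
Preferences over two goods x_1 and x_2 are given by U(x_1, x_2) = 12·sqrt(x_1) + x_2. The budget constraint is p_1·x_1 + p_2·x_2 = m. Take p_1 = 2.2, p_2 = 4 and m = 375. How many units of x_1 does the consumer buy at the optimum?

MU_x_1 = 6/√x_1, MU_x_2 = 1. Tangency: 6/√x_1 = p_1/p_2.
Solve: √x_1 = 6·p_2/p_1, so x_1*(p_1,p_2) = (6·p_2/p_1)², and x_2* = (m − p_1·x_1*)/p_2.
Plugging in: x_1* = (6·4/2.2)² = 119.0083.

x_1* = 119.0083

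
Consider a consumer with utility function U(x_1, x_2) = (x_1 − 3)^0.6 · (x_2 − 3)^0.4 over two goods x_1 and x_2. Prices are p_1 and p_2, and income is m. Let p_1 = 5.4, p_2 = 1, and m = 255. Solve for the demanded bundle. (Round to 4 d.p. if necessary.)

MRS = (3/2)·(x_2−3)/(x_1−3). Tangency with p_1/p_2 gives x_2−3 = (2/3)·(p_1/p_2)·(x_1−3).
Substituting into the budget: x_1* = 3 + 0.6·(m − 3·p_1 − 3·p_2)/p_1, and x_2* = 3 + 0.4·(…)/p_2.
Discretionary income = 255 − 3·5.4 − 3·1 = 235.8; x_1* = 3 + 0.6·235.8/5.4 = 29.2; x_2* = 3 + 0.4·235.8/1 = 97.32.

x_1* = 29.2, x_2* = 97.32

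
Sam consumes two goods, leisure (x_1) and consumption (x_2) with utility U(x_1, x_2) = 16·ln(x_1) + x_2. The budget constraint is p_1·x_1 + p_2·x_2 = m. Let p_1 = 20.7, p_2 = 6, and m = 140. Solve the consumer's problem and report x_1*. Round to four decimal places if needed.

Set MRS = p_1/p_2: (16/x_1)/1 = p_1/p_2.
So x_1*(p_1,p_2) = 16·p_2/p_1, independent of income; and x_2* = (m − 16·p_2)/p_2.
At the given prices: x_1* = 16·6/20.7 = 4.6377.

x_1* = 4.6377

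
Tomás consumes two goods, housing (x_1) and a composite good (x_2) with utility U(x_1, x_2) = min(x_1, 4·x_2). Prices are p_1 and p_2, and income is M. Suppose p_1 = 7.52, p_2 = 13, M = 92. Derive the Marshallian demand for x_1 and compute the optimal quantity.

Leontief preferences: the optimum is at the kink where x_1/4 = x_2/1, i.e. x_2 = (1/4)·x_1.
Budget: p_1·x_1 + p_2·(1/4)·x_1 = M, so (4·p_1 + p_2)·x_1 = 4·M.
Demand: x_1*(p_1,p_2,M) = 4·M/(4·p_1 + p_2), x_2* = M/(4·p_1 + p_2).
Here 4·7.52 + 13 = 43.08, giving x_1* = 8.5422.

x_1* = 8.5422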